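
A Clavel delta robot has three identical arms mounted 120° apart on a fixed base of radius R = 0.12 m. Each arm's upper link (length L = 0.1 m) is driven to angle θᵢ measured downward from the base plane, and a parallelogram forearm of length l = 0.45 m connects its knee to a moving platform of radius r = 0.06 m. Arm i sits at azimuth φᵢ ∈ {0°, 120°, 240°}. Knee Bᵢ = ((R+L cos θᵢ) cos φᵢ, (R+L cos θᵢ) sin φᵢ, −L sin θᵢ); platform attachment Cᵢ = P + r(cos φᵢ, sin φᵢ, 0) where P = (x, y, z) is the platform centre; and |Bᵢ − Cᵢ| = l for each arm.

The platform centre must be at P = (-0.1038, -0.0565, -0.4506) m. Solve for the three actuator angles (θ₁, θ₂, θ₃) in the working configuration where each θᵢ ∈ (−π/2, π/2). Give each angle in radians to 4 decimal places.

θ₁ = 0.7854, θ₂ = 0.4364, θ₃ = 0.0875

φ1=0.0° → target in arm frame (-0.1038, -0.0565)
  A cos θ + B sin θ = C:  0.1638·cos θ + -0.4506·sin θ = -0.2028
  θ1 = atan2(B,A) + arccos(C/0.4794) = 0.7854
arm 2 (φ=120.0°): x'=0.0030, y'=0.1181
  A=0.0570, B=-0.4506, C=(l²−L²−A²−y'²−z²)/(2L)=-0.1388
  γ=atan2(-0.4506,0.0570)=-1.4449;  ψ=arccos(-0.3055)=1.8813;  θ2=γ+ψ≈0.4364
arm 3 (φ=240.0°): x'=0.1008, y'=-0.0616
  e−x'=-0.0408;  (l²−L²−(e−x')²−y'²−z²)/2L = -0.0800
  √(A²+B²)=0.4524;  θ3 = -1.6612+1.7486 ≈ 0.0875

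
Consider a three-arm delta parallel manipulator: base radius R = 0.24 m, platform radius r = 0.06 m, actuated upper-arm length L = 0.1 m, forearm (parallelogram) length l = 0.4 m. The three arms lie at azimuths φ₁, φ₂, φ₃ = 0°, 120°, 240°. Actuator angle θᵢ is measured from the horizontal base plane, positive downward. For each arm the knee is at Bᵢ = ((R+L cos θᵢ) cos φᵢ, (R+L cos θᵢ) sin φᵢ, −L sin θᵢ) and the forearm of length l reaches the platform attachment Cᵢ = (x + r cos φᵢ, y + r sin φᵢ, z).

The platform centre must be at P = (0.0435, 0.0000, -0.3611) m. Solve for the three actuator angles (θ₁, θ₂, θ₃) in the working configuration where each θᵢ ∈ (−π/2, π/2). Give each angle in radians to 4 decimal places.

θ₁ = 0.3488, θ₂ = 0.7851, θ₃ = 0.7851

rotate P by −φ1: (0.0435, 0.0000, -0.3611)
  A cos θ + B sin θ = C:  0.1365·cos θ + -0.3611·sin θ = 0.0049
  θ1 = atan2(B,A) + arccos(C/0.3860) = 0.3488
φ2=120.0° → target in arm frame (-0.0217, -0.0377)
  A=0.2017, B=-0.3611, C=(l²−L²−A²−y'²−z²)/(2L)=-0.1126
  √(A²+B²)=0.4136;  θ2 = -1.0613+1.8464 ≈ 0.7851
rotate P by −φ3: (-0.0218, 0.0377, -0.3611)
  A=0.2018, B=-0.3611, C=(l²−L²−A²−y'²−z²)/(2L)=-0.1126
  √(A²+B²)=0.4136;  θ3 = -1.0613+1.8464 ≈ 0.7851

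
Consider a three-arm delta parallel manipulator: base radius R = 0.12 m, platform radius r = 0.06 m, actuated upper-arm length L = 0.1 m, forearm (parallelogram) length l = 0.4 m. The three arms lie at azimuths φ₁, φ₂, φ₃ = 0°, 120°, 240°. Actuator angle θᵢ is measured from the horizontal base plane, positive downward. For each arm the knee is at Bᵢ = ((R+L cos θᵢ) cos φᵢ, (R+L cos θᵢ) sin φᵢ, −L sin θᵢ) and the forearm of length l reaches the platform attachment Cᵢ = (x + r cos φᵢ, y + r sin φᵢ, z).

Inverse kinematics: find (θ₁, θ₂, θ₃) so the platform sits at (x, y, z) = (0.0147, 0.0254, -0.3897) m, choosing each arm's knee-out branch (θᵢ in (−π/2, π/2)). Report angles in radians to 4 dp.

arm 1 (φ=0.0°): x'=0.0147, y'=0.0254
  e−x'=0.0453;  (l²−L²−(e−x')²−y'²−z²)/2L = -0.0228
  γ=atan2(-0.3897,0.0453)=-1.4551;  ψ=arccos(-0.0582)=1.6290;  θ1=γ+ψ≈0.1739
φ2=120.0° → target in arm frame (0.0146, -0.0254)
  e−x'=0.0454;  (l²−L²−(e−x')²−y'²−z²)/2L = -0.0228
  γ=atan2(-0.3897,0.0454)=-1.4549;  ψ=arccos(-0.0582)=1.6291;  θ2=γ+ψ≈0.1741
φ3=240.0° → target in arm frame (-0.0293, 0.0000)
  e−x'=0.0893;  (l²−L²−(e−x')²−y'²−z²)/2L = -0.0492
  √(A²+B²)=0.3998;  θ3 = -1.3454+1.6943 ≈ 0.3489

θ₁ = 0.1739, θ₂ = 0.1741, θ₃ = 0.3489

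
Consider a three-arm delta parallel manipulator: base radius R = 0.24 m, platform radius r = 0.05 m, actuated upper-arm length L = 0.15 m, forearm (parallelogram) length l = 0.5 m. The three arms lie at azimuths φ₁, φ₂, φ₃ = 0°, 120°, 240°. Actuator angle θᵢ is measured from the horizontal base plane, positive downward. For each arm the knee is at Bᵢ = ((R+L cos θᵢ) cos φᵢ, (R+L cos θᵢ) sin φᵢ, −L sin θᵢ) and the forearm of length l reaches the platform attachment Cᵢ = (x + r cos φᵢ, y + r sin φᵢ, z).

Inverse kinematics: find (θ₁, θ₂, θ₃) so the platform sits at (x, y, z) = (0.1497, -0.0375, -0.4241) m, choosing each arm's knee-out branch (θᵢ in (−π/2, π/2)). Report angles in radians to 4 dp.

θ₁ = -0.2618, θ₂ = 0.9599, θ₃ = 0.6981

rotate P by −φ1: (0.1497, -0.0375, -0.4241)
  A cos θ + B sin θ = C:  0.0403·cos θ + -0.4241·sin θ = 0.1487
  γ=atan2(-0.4241,0.0403)=-1.4761;  ψ=arccos(0.3490)=1.2142;  θ1=γ+ψ≈-0.2618
rotate P by −φ2: (-0.1073, -0.1109, -0.4241)
  e−x'=0.2973;  (l²−L²−(e−x')²−y'²−z²)/2L = -0.1769
  θ2 = atan2(B,A) + arccos(C/0.5179) = 0.9599
rotate P by −φ3: (-0.0424, 0.1484, -0.4241)
  e−x'=0.2324;  (l²−L²−(e−x')²−y'²−z²)/2L = -0.0946
  θ3 = atan2(B,A) + arccos(C/0.4836) = 0.6981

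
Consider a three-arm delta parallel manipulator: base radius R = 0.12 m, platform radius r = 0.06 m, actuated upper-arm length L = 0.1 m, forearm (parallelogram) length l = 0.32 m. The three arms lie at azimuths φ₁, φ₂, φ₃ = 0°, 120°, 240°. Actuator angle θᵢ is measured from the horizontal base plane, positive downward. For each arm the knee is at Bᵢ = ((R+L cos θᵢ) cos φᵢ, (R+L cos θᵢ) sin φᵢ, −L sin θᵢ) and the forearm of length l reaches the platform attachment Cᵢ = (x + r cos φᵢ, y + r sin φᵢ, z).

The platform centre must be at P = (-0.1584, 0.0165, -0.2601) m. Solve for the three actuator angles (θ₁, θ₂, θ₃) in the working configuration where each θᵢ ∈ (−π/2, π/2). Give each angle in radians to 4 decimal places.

φ1=0.0° → target in arm frame (-0.1584, 0.0165)
  A=0.2184, B=-0.2601, C=(l²−L²−A²−y'²−z²)/(2L)=-0.1161
  γ=atan2(-0.2601,0.2184)=-0.8723;  ψ=arccos(-0.3419)=1.9197;  θ1=γ+ψ≈1.0474
arm 2 (φ=120.0°): x'=0.0935, y'=0.1289
  e−x'=-0.0335;  (l²−L²−(e−x')²−y'²−z²)/2L = 0.0350
  √(A²+B²)=0.2622;  θ2 = -1.6988+1.4369 ≈ -0.2620
rotate P by −φ3: (0.0649, -0.1454, -0.2601)
  A=-0.0049, B=-0.2601, C=(l²−L²−A²−y'²−z²)/(2L)=0.0179
  γ=atan2(-0.2601,-0.0049)=-1.5897;  ψ=arccos(0.0687)=1.5020;  θ3=γ+ψ≈-0.0876

θ₁ = 1.0474, θ₂ = -0.2620, θ₃ = -0.0876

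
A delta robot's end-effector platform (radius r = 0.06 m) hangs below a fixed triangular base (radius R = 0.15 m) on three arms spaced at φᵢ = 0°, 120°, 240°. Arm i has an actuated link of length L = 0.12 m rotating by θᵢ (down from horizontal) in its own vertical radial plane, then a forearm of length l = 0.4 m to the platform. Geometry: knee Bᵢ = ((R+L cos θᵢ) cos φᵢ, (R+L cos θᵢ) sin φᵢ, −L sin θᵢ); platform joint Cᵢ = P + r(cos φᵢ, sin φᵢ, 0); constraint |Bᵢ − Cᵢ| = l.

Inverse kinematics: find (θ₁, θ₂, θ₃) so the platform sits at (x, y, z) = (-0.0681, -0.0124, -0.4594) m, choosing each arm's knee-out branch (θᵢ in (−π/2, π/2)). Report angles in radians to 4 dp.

θ₁ = 1.2213, θ₂ = 0.8723, θ₃ = 0.7853

arm 1 (φ=0.0°): x'=-0.0681, y'=-0.0124
  A=0.1581, B=-0.4594, C=(l²−L²−A²−y'²−z²)/(2L)=-0.3775
  θ1 = atan2(B,A) + arccos(C/0.4858) = 1.2213
arm 2 (φ=120.0°): x'=0.0233, y'=0.0652
  A cos θ + B sin θ = C:  0.0667·cos θ + -0.4594·sin θ = -0.3089
  γ=atan2(-0.4594,0.0667)=-1.4266;  ψ=arccos(-0.6655)=2.2990;  θ2=γ+ψ≈0.8723
arm 3 (φ=240.0°): x'=0.0448, y'=-0.0528
  e−x'=0.0452;  (l²−L²−(e−x')²−y'²−z²)/2L = -0.2928
  √(A²+B²)=0.4616;  θ3 = -1.4727+2.2580 ≈ 0.7853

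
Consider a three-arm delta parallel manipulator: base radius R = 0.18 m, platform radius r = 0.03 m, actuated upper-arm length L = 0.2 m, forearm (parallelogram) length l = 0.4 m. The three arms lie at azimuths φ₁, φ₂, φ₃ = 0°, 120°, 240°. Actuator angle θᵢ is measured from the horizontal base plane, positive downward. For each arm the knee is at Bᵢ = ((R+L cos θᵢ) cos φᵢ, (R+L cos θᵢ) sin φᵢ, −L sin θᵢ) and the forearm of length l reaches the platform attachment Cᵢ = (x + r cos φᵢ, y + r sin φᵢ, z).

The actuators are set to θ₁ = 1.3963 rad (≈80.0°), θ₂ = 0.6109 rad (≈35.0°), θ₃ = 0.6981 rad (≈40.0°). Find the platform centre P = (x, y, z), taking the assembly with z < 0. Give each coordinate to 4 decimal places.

(-0.1477, 0.0124, -0.4190)

centre 1 = (0.1847·cos0.0°, 0.1847·sin0.0°, -0.1970) = (0.1847, 0.0000, -0.1970)
centre 2 = (0.3138·cos120.0°, 0.3138·sin120.0°, -0.1147) = (-0.1569, 0.2718, -0.1147)
centre 3 = (0.3032·cos240.0°, 0.3032·sin240.0°, -0.1286) = (-0.1516, -0.2626, -0.1286)
|centre ₂|²−|centre ₁|² = 0.0387;  |centre ₃|²−|centre ₁|² = 0.0355
[-0.6833 0.5436 0.1645]·P = 0.0387;  [-0.6727 -0.5252 0.1368]·P = 0.0355
Cramer: x(z) = -0.0547+0.2219z;  y(z) = 0.0024-0.0237z
quadratic in z: (1.0498)z²+(0.2875)z+(-0.0639)=0, √Δ=0.5923 → z ∈ {-0.4190, 0.1452}; z = -0.4190 (taking z<0)
x = -0.1477, y = 0.0124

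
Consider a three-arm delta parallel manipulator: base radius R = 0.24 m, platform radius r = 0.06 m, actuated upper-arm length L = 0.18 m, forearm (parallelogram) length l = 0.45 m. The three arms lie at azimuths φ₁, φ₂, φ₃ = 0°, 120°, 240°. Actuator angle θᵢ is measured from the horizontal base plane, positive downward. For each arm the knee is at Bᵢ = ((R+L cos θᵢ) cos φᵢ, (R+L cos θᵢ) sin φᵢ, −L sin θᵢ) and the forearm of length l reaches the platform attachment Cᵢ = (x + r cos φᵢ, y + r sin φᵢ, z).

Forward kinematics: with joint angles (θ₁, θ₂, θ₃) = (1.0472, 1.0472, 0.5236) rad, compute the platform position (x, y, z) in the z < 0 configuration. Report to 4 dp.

(-0.0453, -0.0784, -0.4672)

arm 1 at φ=0.0°: ρ1 = 0.2700;  O1 = (0.2700, 0.0000, -0.1559)
O2 = (0.2700·cos120.0°, 0.2700·sin120.0°, -0.1559) = (-0.1350, 0.2338, -0.1559)
φ3=240.0°: virtual centre (-0.1679, -0.2909, -0.0900), radius l
subtract pairs → two planes through P
plane₁₂: -0.8100x+0.4677y+0.0000z = 0.0000
Cramer: x(z) = -0.0126+0.0700z;  y(z) = -0.0218+0.1212z
into |P−O₁|² = l²: 1.0196z² + 0.2669z + -0.0979 = 0;  Δ = 0.4704;  z = -0.4672 or 0.2054 → z<0 root = -0.4672
x = -0.0453, y = -0.0784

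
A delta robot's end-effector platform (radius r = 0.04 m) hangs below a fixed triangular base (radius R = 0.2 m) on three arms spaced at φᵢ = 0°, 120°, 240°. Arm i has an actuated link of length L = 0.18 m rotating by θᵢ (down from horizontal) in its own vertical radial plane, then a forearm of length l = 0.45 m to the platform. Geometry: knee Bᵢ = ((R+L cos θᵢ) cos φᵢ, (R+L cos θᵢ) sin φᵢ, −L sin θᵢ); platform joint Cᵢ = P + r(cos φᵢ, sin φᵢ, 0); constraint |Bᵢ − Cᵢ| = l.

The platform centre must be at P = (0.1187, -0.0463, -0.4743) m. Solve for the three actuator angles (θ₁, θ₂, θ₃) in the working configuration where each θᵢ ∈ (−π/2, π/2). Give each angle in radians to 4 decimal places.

arm 1 (φ=0.0°): x'=0.1187, y'=-0.0463
  A cos θ + B sin θ = C:  0.0413·cos θ + -0.4743·sin θ = -0.1631
  θ1 = atan2(B,A) + arccos(C/0.4761) = 0.4365
rotate P by −φ2: (-0.0994, -0.0796, -0.4743)
  e−x'=0.2594;  (l²−L²−(e−x')²−y'²−z²)/2L = -0.3570
  √(A²+B²)=0.5406;  θ2 = -1.0703+2.2921 ≈ 1.2218
arm 3 (φ=240.0°): x'=-0.0193, y'=0.1259
  A=0.1793, B=-0.4743, C=(l²−L²−A²−y'²−z²)/(2L)=-0.2857
  θ3 = atan2(B,A) + arccos(C/0.5070) = 0.9599

θ₁ = 0.4365, θ₂ = 1.2218, θ₃ = 0.9599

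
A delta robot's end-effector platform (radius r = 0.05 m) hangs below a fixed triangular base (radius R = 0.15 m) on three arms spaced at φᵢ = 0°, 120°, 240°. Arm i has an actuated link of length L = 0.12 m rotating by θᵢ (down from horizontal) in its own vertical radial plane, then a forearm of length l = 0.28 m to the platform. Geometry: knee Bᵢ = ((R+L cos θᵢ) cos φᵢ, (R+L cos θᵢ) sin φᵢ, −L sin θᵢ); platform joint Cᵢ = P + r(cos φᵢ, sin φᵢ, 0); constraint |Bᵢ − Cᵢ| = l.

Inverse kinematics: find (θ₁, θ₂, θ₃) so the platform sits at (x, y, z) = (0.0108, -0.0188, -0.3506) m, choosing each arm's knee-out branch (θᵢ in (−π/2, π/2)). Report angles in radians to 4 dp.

φ1=0.0° → target in arm frame (0.0108, -0.0188)
  e−x'=0.0892;  (l²−L²−(e−x')²−y'²−z²)/2L = -0.2801
  √(A²+B²)=0.3618;  θ1 = -1.3217+2.4564 ≈ 1.1348
φ2=120.0° → target in arm frame (-0.0217, 0.0000)
  A=0.1217, B=-0.3506, C=(l²−L²−A²−y'²−z²)/(2L)=-0.3072
  γ=atan2(-0.3506,0.1217)=-1.2367;  ψ=arccos(-0.8278)=2.5459;  θ2=γ+ψ≈1.3092
rotate P by −φ3: (0.0109, 0.0188, -0.3506)
  A cos θ + B sin θ = C:  0.0891·cos θ + -0.3506·sin θ = -0.2801
  √(A²+B²)=0.3617;  θ3 = -1.3219+2.4562 ≈ 1.1343

θ₁ = 1.1348, θ₂ = 1.3092, θ₃ = 1.1343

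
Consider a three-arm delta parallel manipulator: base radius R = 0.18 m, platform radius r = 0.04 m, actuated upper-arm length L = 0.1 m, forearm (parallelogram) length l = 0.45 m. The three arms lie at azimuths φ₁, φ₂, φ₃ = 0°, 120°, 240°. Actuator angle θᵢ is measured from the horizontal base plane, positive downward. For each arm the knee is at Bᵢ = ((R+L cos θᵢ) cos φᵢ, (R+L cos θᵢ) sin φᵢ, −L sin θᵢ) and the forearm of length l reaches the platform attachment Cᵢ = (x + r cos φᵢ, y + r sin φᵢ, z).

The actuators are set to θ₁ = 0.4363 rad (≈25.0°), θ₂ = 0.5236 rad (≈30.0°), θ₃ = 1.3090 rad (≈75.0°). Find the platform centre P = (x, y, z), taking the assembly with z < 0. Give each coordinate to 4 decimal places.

(0.0645, 0.0925, -0.4501)

arm 1 at φ=0.0°: e+L cos θ1 = 0.2306;  O1 = (0.2306, 0.0000, -0.0423)
φ2=120.0°: virtual centre (-0.1133, 0.1962, -0.0500), radius l
arm 3 at φ=240.0°: e+L cos θ3 = 0.1659;  O3 = (-0.0829, -0.1437, -0.0966)
eliminate P² terms by subtracting sphere 1 from 2 and 3
linear system: -0.6879x+0.3925y = -0.0011−-0.0155z; -0.6271x+-0.2873y = -0.0181−-0.1087z
det = 0.4438;  x = 0.0168+-0.1061z,  y = 0.0265+-0.1466z
quadratic in z: (1.0327)z²+(0.1221)z+(-0.1543)=0, √Δ=0.8076 → z ∈ {-0.4501, 0.3319}; z = -0.4501 (taking z<0)
x = 0.0645, y = 0.0925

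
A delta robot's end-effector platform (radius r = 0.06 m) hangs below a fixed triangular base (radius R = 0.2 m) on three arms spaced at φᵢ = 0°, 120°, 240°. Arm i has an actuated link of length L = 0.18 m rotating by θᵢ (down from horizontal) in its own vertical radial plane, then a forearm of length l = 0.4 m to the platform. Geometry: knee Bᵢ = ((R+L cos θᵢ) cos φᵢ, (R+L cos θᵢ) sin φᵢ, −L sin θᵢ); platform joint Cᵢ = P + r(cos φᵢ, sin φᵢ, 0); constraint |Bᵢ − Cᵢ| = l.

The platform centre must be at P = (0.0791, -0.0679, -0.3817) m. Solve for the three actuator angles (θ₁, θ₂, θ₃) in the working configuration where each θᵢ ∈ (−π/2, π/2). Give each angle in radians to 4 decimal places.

θ₁ = 0.3492, θ₂ = 1.0472, θ₃ = 0.6106

φ1=0.0° → target in arm frame (0.0791, -0.0679)
  e−x'=0.0609;  (l²−L²−(e−x')²−y'²−z²)/2L = -0.0734
  √(A²+B²)=0.3865;  θ1 = -1.4126+1.7618 ≈ 0.3492
arm 2 (φ=120.0°): x'=-0.0984, y'=-0.0346
  A=0.2384, B=-0.3817, C=(l²−L²−A²−y'²−z²)/(2L)=-0.2114
  γ=atan2(-0.3817,0.2384)=-1.0126;  ψ=arccos(-0.4698)=2.0598;  θ2=γ+ψ≈1.0472
rotate P by −φ3: (0.0193, 0.1025, -0.3817)
  A=0.1207, B=-0.3817, C=(l²−L²−A²−y'²−z²)/(2L)=-0.1199
  γ=atan2(-0.3817,0.1207)=-1.2644;  ψ=arccos(-0.2995)=1.8750;  θ3=γ+ψ≈0.6106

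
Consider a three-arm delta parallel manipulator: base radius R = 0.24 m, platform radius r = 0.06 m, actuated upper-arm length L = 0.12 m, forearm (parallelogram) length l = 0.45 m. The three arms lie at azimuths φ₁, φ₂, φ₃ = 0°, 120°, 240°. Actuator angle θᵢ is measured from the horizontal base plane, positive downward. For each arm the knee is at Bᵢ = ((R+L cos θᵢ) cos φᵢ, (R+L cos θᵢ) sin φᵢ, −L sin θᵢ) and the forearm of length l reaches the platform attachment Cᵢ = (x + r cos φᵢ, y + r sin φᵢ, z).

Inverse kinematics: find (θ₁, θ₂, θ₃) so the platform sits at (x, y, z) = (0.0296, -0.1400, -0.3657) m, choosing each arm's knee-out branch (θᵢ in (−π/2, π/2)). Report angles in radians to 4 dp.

θ₁ = 0.2619, θ₂ = 1.1345, θ₃ = -0.2623

rotate P by −φ1: (0.0296, -0.1400, -0.3657)
  A=0.1504, B=-0.3657, C=(l²−L²−A²−y'²−z²)/(2L)=0.0506
  γ=atan2(-0.3657,0.1504)=-1.1806;  ψ=arccos(0.1280)=1.4425;  θ1=γ+ψ≈0.2619
arm 2 (φ=120.0°): x'=-0.1360, y'=0.0444
  A cos θ + B sin θ = C:  0.3160·cos θ + -0.3657·sin θ = -0.1979
  √(A²+B²)=0.4833;  θ2 = -0.8581+1.9926 ≈ 1.1345
φ3=240.0° → target in arm frame (0.1064, 0.0956)
  A=0.0736, B=-0.3657, C=(l²−L²−A²−y'²−z²)/(2L)=0.1659
  √(A²+B²)=0.3730;  θ3 = -1.3723+1.1100 ≈ -0.2623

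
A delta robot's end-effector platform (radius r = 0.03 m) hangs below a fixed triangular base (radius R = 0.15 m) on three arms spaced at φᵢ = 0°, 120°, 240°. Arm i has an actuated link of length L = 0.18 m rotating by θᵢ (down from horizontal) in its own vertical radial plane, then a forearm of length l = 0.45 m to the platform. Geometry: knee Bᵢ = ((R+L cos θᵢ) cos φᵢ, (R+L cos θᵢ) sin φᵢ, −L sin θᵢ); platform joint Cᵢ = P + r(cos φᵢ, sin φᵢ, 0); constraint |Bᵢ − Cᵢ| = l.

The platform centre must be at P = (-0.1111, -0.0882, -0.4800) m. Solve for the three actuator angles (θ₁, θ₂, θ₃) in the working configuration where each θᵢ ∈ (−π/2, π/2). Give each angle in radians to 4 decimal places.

rotate P by −φ1: (-0.1111, -0.0882, -0.4800)
  A=0.2311, B=-0.4800, C=(l²−L²−A²−y'²−z²)/(2L)=-0.3375
  θ1 = atan2(B,A) + arccos(C/0.5327) = 1.1347
rotate P by −φ2: (-0.0208, 0.1403, -0.4800)
  A cos θ + B sin θ = C:  0.1408·cos θ + -0.4800·sin θ = -0.2773
  γ=atan2(-0.4800,0.1408)=-1.2854;  ψ=arccos(-0.5543)=2.1583;  θ2=γ+ψ≈0.8729
arm 3 (φ=240.0°): x'=0.1319, y'=-0.0521
  e−x'=-0.0119;  (l²−L²−(e−x')²−y'²−z²)/2L = -0.1754
  θ3 = atan2(B,A) + arccos(C/0.4801) = 0.3492

θ₁ = 1.1347, θ₂ = 0.8729, θ₃ = 0.3492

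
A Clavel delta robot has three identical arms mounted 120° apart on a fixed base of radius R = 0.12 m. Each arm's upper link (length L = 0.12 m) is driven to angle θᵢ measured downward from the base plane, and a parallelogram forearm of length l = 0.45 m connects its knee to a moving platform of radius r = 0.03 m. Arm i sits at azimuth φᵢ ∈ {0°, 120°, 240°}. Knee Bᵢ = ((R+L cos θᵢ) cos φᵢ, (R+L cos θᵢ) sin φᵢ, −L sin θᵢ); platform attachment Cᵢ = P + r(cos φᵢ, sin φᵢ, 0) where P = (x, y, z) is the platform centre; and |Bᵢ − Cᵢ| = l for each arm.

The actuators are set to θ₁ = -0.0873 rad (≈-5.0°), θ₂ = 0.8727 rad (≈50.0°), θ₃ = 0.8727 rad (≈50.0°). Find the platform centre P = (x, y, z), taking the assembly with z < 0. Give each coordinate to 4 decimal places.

arm 1 at φ=0.0°: e+L cos θ1 = 0.2095;  S1 = (0.2095, 0.0000, 0.0105)
arm 2 at φ=120.0°: e+L cos θ2 = 0.1671;  S2 = (-0.0836, 0.1447, -0.0919)
S3 = (0.1671·cos240.0°, 0.1671·sin240.0°, -0.0919) = (-0.0836, -0.1447, -0.0919)
|S₂|²−|S₁|² = -0.0076;  |S₃|²−|S₁|² = -0.0076
plane₁₂: -0.5862x+0.2895y+-0.2048z = -0.0076
Cramer: x(z) = 0.0130-0.3493z;  y(z) = 0.0000+0.0000z
into |P−S₁|² = l²: 1.1220z² + 0.1164z + -0.1638 = 0;  Δ = 0.7486;  z = -0.4374 or 0.3337 → z<0 root = -0.4374
x = 0.1658, y = 0.0000

(0.1658, 0.0000, -0.4374)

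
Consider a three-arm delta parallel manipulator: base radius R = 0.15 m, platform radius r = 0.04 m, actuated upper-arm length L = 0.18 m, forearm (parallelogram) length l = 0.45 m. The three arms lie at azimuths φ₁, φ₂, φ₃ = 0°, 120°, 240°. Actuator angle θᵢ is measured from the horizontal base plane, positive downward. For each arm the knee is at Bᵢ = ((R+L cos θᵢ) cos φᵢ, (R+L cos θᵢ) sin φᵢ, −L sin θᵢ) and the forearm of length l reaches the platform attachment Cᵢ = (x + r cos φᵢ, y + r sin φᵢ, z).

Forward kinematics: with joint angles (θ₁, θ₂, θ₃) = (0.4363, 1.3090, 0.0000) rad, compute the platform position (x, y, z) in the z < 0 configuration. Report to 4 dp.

φ1=0.0°: virtual centre (0.2731, 0.0000, -0.0761), radius l
arm 2 at φ=120.0°: ρ2 = 0.1566;  centre 2 = (-0.0783, 0.1356, -0.1739)
arm 3 at φ=240.0°: ρ3 = 0.2900;  centre 3 = (-0.1450, -0.2511, 0.0000)
subtract pairs → two planes through P
linear system: -0.7029x+0.2712y = -0.0256−-0.1956z; -0.8363x+-0.5023y = 0.0037−0.1521z
det = 0.5799;  x = 0.0205+-0.0983z,  y = -0.0415+0.4665z
quadratic in z: (1.2273)z²+(0.1631)z+(-0.1312)=0, √Δ=0.8188 → z ∈ {-0.4000, 0.2671}; z = -0.4000 (taking z<0)
x = 0.0598, y = -0.2281

(0.0598, -0.2281, -0.4000)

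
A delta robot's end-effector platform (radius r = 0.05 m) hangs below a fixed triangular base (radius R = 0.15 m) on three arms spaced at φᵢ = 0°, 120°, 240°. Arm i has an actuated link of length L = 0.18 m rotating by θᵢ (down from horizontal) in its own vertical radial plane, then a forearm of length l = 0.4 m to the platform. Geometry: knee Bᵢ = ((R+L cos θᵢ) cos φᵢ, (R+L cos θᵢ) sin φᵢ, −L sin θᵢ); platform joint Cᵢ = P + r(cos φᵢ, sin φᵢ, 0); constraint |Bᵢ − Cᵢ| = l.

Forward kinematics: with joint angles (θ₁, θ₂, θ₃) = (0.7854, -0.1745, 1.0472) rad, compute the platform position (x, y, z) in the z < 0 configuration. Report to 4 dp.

φ1=0.0°: virtual centre (0.2273, 0.0000, -0.1273), radius l
S2 = (0.2773·cos120.0°, 0.2773·sin120.0°, 0.0313) = (-0.1386, 0.2401, 0.0313)
S3 = (0.1900·cos240.0°, 0.1900·sin240.0°, -0.1559) = (-0.0950, -0.1645, -0.1559)
subtract pairs → two planes through P
linear system: -0.7318x+0.4802y = 0.0100−0.3171z; -0.6446x+-0.3291y = -0.0075−-0.0572z
det = 0.5504;  x = 0.0005+0.1397z,  y = 0.0216+-0.4474z
sphere 1 gives Az²+Bz+C=0 with A=1.2197, B=0.1719, C=-0.0919;  B²−4AC=0.4780;  roots -0.3539, 0.2130;  negative root z = -0.3539
x = -0.0489, y = 0.1799

(-0.0489, 0.1799, -0.3539)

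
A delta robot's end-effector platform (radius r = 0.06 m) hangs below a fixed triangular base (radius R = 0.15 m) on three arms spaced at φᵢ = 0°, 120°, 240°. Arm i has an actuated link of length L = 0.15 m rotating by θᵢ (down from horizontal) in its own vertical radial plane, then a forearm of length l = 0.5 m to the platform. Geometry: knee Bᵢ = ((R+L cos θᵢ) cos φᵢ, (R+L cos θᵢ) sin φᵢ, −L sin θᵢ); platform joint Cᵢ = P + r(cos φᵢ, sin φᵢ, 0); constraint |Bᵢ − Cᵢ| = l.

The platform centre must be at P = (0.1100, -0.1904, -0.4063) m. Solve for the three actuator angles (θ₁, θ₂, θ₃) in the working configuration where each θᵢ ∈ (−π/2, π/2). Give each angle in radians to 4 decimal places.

arm 1 (φ=0.0°): x'=0.1100, y'=-0.1904
  A=-0.0200, B=-0.4063, C=(l²−L²−A²−y'²−z²)/(2L)=0.0859
  √(A²+B²)=0.4068;  θ1 = -1.6200+1.3580 ≈ -0.2619
rotate P by −φ2: (-0.2199, -0.0001, -0.4063)
  A cos θ + B sin θ = C:  0.3099·cos θ + -0.4063·sin θ = -0.1120
  θ2 = atan2(B,A) + arccos(C/0.5110) = 0.8726
arm 3 (φ=240.0°): x'=0.1099, y'=0.1905
  A=-0.0199, B=-0.4063, C=(l²−L²−A²−y'²−z²)/(2L)=0.0858
  θ3 = atan2(B,A) + arccos(C/0.4068) = -0.2615

θ₁ = -0.2619, θ₂ = 0.8726, θ₃ = -0.2615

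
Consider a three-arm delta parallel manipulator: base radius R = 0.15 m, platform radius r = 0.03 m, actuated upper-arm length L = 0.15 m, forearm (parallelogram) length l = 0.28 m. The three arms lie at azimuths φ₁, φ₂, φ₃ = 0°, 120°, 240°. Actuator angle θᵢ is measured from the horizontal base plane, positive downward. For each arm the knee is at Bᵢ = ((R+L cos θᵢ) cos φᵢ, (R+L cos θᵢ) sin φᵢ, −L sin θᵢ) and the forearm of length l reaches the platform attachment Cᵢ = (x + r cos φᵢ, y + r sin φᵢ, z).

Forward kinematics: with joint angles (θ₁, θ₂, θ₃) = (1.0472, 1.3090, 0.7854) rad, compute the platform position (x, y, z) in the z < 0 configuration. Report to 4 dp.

φ1=0.0°: virtual centre (0.1950, 0.0000, -0.1299), radius l
arm 2 at φ=120.0°: (R−r)+L cos θ2 = 0.1588;  S2 = (-0.0794, 0.1375, -0.1449)
arm 3 at φ=240.0°: (R−r)+L cos θ3 = 0.2261;  S3 = (-0.1130, -0.1958, -0.1061)
eliminate P² terms by subtracting sphere 1 from 2 and 3
linear system: -0.5488x+0.2751y = -0.0087−-0.0300z; -0.6161x+-0.3916y = 0.0075−0.0477z
det = 0.3844;  x = 0.0035+0.0036z,  y = -0.0246+0.1161z
sphere 1 gives Az²+Bz+C=0 with A=1.0135, B=0.2527, C=-0.0243;  B²−4AC=0.1622;  roots -0.3234, 0.0740;  negative root z = -0.3234
x = 0.0023, y = -0.0621

(0.0023, -0.0621, -0.3234)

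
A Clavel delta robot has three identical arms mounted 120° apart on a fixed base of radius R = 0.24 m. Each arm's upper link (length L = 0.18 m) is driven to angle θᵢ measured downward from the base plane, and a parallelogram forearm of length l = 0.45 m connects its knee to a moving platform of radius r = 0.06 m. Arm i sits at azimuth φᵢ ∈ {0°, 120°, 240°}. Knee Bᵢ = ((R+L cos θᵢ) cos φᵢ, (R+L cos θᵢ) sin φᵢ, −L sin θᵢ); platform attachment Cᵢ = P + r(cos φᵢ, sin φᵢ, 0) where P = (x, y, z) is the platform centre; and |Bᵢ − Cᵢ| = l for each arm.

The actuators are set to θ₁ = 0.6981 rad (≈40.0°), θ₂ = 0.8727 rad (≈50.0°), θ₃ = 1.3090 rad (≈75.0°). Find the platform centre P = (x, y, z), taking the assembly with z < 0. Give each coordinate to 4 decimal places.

(0.0710, 0.0715, -0.4851)

φ1=0.0°: virtual centre (0.3179, 0.0000, -0.1157), radius l
φ2=120.0°: virtual centre (-0.1478, 0.2561, -0.1379), radius l
arm 3 at φ=240.0°: (R−r)+L cos θ3 = 0.2266;  centre 3 = (-0.1133, -0.1962, -0.1739)
|centre ₂|²−|centre ₁|² = -0.0080;  |centre ₃|²−|centre ₁|² = -0.0329
linear system: -0.9315x+0.5122y = -0.0080−-0.0444z; -0.8624x+-0.3925y = -0.0329−-0.1163z
Cramer: x(z) = 0.0247-0.0954z;  y(z) = 0.0294-0.0868z
sphere 1 gives Az²+Bz+C=0 with A=1.0166, B=0.2822, C=-0.1023;  B²−4AC=0.4957;  roots -0.4851, 0.2075;  negative root z = -0.4851
x = 0.0710, y = 0.0715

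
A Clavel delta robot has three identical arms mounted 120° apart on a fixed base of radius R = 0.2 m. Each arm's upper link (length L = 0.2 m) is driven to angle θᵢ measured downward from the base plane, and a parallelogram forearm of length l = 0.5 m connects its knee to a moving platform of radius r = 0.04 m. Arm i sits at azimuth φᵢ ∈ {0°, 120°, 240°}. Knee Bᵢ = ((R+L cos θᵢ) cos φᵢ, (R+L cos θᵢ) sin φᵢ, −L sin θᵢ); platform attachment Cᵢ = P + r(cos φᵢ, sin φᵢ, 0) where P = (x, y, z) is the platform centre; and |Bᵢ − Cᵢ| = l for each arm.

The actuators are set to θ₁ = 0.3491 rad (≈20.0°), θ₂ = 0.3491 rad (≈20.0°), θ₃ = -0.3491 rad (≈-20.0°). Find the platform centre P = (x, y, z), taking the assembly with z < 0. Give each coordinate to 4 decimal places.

O1 = (0.3479·cos0.0°, 0.3479·sin0.0°, -0.0684) = (0.3479, 0.0000, -0.0684)
arm 2 at φ=120.0°: ρ2 = 0.3479;  O2 = (-0.1740, 0.3013, -0.0684)
O3 = (0.3479·cos240.0°, 0.3479·sin240.0°, 0.0684) = (-0.1740, -0.3013, 0.0684)
|O₂|²−|O₁|² = 0.0000;  |O₃|²−|O₁|² = 0.0000
[-1.0438 0.6026 0.0000]·P = 0.0000;  [-1.0438 -0.6026 0.2736]·P = 0.0000
det = 1.2581;  x = 0.0000+0.1311z,  y = 0.0000+0.2270z
into |P−O₁|² = l²: 1.0687z² + 0.0456z + -0.1243 = 0;  Δ = 0.5333;  z = -0.3630 or 0.3203 → z<0 root = -0.3630
x = -0.0476, y = -0.0824

(-0.0476, -0.0824, -0.3630)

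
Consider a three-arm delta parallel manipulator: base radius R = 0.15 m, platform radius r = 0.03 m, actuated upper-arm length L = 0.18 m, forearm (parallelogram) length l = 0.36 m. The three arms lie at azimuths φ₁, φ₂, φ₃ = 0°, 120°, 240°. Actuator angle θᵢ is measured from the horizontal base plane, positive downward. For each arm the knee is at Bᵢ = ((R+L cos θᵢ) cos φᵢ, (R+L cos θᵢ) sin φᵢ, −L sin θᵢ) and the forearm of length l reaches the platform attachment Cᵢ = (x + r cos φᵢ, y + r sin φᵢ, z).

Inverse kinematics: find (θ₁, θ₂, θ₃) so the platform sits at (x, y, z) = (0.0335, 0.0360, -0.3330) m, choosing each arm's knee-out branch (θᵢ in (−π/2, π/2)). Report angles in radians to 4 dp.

θ₁ = 0.4365, θ₂ = 0.5238, θ₃ = 0.7853

rotate P by −φ1: (0.0335, 0.0360, -0.3330)
  A=0.0865, B=-0.3330, C=(l²−L²−A²−y'²−z²)/(2L)=-0.0624
  γ=atan2(-0.3330,0.0865)=-1.3167;  ψ=arccos(-0.1814)=1.7532;  θ1=γ+ψ≈0.4365
rotate P by −φ2: (0.0144, -0.0470, -0.3330)
  A cos θ + B sin θ = C:  0.1056·cos θ + -0.3330·sin θ = -0.0751
  √(A²+B²)=0.3493;  θ2 = -1.2638+1.7875 ≈ 0.5238
rotate P by −φ3: (-0.0479, 0.0110, -0.3330)
  A cos θ + B sin θ = C:  0.1679·cos θ + -0.3330·sin θ = -0.1167
  θ3 = atan2(B,A) + arccos(C/0.3729) = 0.7853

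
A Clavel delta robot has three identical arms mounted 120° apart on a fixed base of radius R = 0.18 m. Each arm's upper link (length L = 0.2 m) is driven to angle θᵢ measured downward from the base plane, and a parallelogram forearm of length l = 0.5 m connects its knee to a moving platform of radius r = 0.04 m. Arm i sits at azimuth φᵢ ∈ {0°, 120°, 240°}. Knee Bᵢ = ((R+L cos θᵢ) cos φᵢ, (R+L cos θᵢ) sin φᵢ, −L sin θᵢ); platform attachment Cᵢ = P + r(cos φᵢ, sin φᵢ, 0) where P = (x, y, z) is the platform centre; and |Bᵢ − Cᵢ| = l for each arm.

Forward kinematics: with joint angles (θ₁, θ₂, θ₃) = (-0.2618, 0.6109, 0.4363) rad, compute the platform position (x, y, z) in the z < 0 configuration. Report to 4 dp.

(0.1316, -0.0292, -0.4049)

O1 = (0.3332·cos0.0°, 0.3332·sin0.0°, 0.0518) = (0.3332, 0.0000, 0.0518)
φ2=120.0°: virtual centre (-0.1519, 0.2631, -0.1147), radius l
φ3=240.0°: virtual centre (-0.1606, -0.2782, -0.0845), radius l
subtract pairs → two planes through P
linear system: -0.9702x+0.5262y = -0.0082−-0.3330z; -0.9876x+-0.5564y = -0.0033−-0.2726z
det = 1.0596;  x = 0.0060+-0.3102z,  y = -0.0046+0.0608z
into |P−O₁|² = l²: 1.0999z² + 0.0989z + -0.1402 = 0;  Δ = 0.6268;  z = -0.4049 or 0.3149 → z<0 root = -0.4049
x = 0.1316, y = -0.0292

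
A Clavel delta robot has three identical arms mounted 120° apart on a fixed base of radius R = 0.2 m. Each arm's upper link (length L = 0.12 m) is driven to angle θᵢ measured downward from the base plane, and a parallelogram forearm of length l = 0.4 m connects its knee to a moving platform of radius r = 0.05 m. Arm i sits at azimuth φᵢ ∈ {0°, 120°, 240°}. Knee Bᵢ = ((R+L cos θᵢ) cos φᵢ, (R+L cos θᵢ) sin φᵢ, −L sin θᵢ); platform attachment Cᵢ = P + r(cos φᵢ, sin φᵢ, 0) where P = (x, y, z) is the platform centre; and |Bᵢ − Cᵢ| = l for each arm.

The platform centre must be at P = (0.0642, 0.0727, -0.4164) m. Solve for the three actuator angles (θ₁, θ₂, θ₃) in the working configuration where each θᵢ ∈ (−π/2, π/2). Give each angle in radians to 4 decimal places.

θ₁ = 0.6107, θ₂ = 0.7853, θ₃ = 1.3964

rotate P by −φ1: (0.0642, 0.0727, -0.4164)
  A=0.0858, B=-0.4164, C=(l²−L²−A²−y'²−z²)/(2L)=-0.1685
  √(A²+B²)=0.4251;  θ1 = -1.3676+1.9783 ≈ 0.6107
arm 2 (φ=120.0°): x'=0.0309, y'=-0.0919
  A=0.1191, B=-0.4164, C=(l²−L²−A²−y'²−z²)/(2L)=-0.2102
  θ2 = atan2(B,A) + arccos(C/0.4331) = 0.7853
arm 3 (φ=240.0°): x'=-0.0951, y'=0.0192
  e−x'=0.2451;  (l²−L²−(e−x')²−y'²−z²)/2L = -0.3676
  γ=atan2(-0.4164,0.2451)=-1.0389;  ψ=arccos(-0.7607)=2.4352;  θ3=γ+ψ≈1.3964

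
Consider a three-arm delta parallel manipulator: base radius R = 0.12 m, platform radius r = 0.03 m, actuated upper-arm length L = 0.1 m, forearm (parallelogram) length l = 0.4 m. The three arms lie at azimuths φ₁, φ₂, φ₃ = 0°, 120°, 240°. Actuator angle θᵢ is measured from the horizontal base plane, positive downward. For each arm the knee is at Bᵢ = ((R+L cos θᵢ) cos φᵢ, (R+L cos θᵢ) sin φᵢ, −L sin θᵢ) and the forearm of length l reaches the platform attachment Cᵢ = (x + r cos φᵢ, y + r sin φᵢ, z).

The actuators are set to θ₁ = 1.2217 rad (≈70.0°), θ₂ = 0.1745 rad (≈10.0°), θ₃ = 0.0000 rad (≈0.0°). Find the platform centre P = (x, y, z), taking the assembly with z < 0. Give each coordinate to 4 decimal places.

S1 = (0.1242·cos0.0°, 0.1242·sin0.0°, -0.0940) = (0.1242, 0.0000, -0.0940)
S2 = (0.1885·cos120.0°, 0.1885·sin120.0°, -0.0174) = (-0.0942, 0.1632, -0.0174)
S3 = (0.1900·cos240.0°, 0.1900·sin240.0°, 0.0000) = (-0.0950, -0.1645, 0.0000)
eliminate P² terms by subtracting sphere 1 from 2 and 3
linear system: -0.4369x+0.3265y = 0.0116−0.1532z; -0.4384x+-0.3291y = 0.0118−0.1879z
det = 0.2869;  x = -0.0267+0.3896z,  y = -0.0004+0.0521z
sphere 1 gives Az²+Bz+C=0 with A=1.1545, B=0.0703, C=-0.1284;  B²−4AC=0.5978;  roots -0.3653, 0.3044;  negative root z = -0.3653
x = -0.1691, y = -0.0194

(-0.1691, -0.0194, -0.3653)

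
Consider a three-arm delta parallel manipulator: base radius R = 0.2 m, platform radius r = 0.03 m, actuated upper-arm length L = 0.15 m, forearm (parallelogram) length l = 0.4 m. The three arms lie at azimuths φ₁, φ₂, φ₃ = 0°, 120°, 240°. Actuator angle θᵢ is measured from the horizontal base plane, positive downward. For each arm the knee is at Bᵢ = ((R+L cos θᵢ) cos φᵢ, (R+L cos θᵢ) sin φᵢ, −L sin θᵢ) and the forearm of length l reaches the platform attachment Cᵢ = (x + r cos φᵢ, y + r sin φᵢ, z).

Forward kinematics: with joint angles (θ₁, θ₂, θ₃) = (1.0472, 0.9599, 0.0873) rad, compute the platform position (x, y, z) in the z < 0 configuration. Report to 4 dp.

(-0.0690, -0.0962, -0.3583)

arm 1 at φ=0.0°: ρ1 = 0.2450;  centre 1 = (0.2450, 0.0000, -0.1299)
arm 2 at φ=120.0°: ρ2 = 0.2560;  centre 2 = (-0.1280, 0.2217, -0.1229)
φ3=240.0°: virtual centre (-0.1597, -0.2766, -0.0131), radius l
eliminate P² terms by subtracting sphere 1 from 2 and 3
linear system: -0.7460x+0.4435y = 0.0038−0.0141z; -0.8094x+-0.5533y = 0.0253−0.2337z
det = 0.7717;  x = -0.0172+0.1444z,  y = -0.0205+0.2111z
into |P−centre ₁|² = l²: 1.0654z² + 0.1754z + -0.0739 = 0;  Δ = 0.3459;  z = -0.3583 or 0.1937 → z<0 root = -0.3583
x = -0.0690, y = -0.0962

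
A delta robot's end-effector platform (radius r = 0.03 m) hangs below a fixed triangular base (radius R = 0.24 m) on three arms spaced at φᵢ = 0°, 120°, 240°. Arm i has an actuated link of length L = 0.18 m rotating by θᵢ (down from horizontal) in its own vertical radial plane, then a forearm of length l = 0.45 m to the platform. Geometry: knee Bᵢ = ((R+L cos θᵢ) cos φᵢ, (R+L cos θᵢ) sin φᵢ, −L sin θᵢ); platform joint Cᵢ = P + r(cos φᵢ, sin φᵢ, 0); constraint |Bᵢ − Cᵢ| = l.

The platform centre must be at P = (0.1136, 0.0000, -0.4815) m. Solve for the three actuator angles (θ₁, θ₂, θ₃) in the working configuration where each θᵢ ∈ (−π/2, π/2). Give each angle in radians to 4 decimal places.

θ₁ = 0.6111, θ₂ = 1.3092, θ₃ = 1.3092

arm 1 (φ=0.0°): x'=0.1136, y'=0.0000
  A=0.0964, B=-0.4815, C=(l²−L²−A²−y'²−z²)/(2L)=-0.1973
  θ1 = atan2(B,A) + arccos(C/0.4911) = 0.6111
arm 2 (φ=120.0°): x'=-0.0568, y'=-0.0984
  e−x'=0.2668;  (l²−L²−(e−x')²−y'²−z²)/2L = -0.3961
  √(A²+B²)=0.5505;  θ2 = -1.0648+2.3740 ≈ 1.3092
arm 3 (φ=240.0°): x'=-0.0568, y'=0.0984
  A cos θ + B sin θ = C:  0.2668·cos θ + -0.4815·sin θ = -0.3961
  θ3 = atan2(B,A) + arccos(C/0.5505) = 1.3092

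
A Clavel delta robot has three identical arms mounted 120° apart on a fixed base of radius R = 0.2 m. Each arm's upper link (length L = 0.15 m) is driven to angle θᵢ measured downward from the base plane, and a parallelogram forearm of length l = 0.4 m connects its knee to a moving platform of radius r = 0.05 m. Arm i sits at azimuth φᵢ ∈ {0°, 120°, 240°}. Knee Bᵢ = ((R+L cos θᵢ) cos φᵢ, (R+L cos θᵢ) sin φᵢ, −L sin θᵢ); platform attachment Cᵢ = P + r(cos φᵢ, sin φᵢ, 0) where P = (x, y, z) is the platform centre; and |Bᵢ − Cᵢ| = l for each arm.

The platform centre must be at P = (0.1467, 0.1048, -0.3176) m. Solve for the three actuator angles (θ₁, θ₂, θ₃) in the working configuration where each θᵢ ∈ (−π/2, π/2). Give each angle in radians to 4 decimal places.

θ₁ = -0.2620, θ₂ = 0.5232, θ₃ = 1.3087

rotate P by −φ1: (0.1467, 0.1048, -0.3176)
  A=0.0033, B=-0.3176, C=(l²−L²−A²−y'²−z²)/(2L)=0.0855
  γ=atan2(-0.3176,0.0033)=-1.5604;  ψ=arccos(0.2690)=1.2984;  θ1=γ+ψ≈-0.2620
rotate P by −φ2: (0.0174, -0.1794, -0.3176)
  A cos θ + B sin θ = C:  0.1326·cos θ + -0.3176·sin θ = -0.0438
  √(A²+B²)=0.3442;  θ2 = -1.1753+1.6985 ≈ 0.5232
arm 3 (φ=240.0°): x'=-0.1641, y'=0.0746
  e−x'=0.3141;  (l²−L²−(e−x')²−y'²−z²)/2L = -0.2254
  √(A²+B²)=0.4467;  θ3 = -0.7909+2.0996 ≈ 1.3087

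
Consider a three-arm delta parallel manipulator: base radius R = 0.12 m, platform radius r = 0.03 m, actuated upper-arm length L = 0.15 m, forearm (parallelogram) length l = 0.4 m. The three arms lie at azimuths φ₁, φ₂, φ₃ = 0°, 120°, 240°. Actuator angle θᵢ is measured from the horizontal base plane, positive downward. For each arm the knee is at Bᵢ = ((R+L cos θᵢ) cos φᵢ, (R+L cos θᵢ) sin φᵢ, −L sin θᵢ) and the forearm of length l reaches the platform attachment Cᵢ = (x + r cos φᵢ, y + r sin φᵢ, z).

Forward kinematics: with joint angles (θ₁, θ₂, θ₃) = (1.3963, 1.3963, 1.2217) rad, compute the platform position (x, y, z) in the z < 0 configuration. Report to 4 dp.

φ1=0.0°: virtual centre (0.1160, 0.0000, -0.1477), radius l
φ2=120.0°: virtual centre (-0.0580, 0.1005, -0.1477), radius l
φ3=240.0°: virtual centre (-0.0707, -0.1224, -0.1410), radius l
subtract pairs → two planes through P
[-0.3481 0.2010 0.0000]·P = 0.0000;  [-0.3734 -0.2448 0.0135]·P = 0.0045
Cramer: x(z) = -0.0057+0.0170z;  y(z) = -0.0099+0.0294z
sphere 1 gives Az²+Bz+C=0 with A=1.0012, B=0.2907, C=-0.1233;  B²−4AC=0.5781;  roots -0.5249, 0.2345;  negative root z = -0.5249
x = -0.0146, y = -0.0253

(-0.0146, -0.0253, -0.5249)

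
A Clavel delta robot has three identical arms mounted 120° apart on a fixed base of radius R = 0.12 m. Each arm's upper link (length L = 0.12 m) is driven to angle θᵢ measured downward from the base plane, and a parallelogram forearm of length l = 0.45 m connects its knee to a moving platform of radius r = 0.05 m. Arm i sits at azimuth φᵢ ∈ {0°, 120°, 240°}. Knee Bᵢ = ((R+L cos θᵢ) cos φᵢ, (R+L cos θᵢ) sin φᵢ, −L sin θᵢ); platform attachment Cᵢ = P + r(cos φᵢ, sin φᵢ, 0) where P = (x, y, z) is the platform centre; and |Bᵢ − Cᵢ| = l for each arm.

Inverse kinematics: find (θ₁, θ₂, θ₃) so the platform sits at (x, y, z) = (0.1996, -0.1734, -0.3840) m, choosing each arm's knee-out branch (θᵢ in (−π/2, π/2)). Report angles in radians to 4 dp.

θ₁ = -0.2615, θ₂ = 1.3091, θ₃ = 0.3493

rotate P by −φ1: (0.1996, -0.1734, -0.3840)
  A cos θ + B sin θ = C:  -0.1296·cos θ + -0.3840·sin θ = -0.0259
  γ=atan2(-0.3840,-0.1296)=-1.8963;  ψ=arccos(-0.0639)=1.6348;  θ1=γ+ψ≈-0.2615
rotate P by −φ2: (-0.2500, -0.0862, -0.3840)
  e−x'=0.3200;  (l²−L²−(e−x')²−y'²−z²)/2L = -0.2882
  γ=atan2(-0.3840,0.3200)=-0.8761;  ψ=arccos(-0.5765)=2.1853;  θ2=γ+ψ≈1.3091
φ3=240.0° → target in arm frame (0.0504, 0.2596)
  e−x'=0.0196;  (l²−L²−(e−x')²−y'²−z²)/2L = -0.1130
  √(A²+B²)=0.3845;  θ3 = -1.5197+1.8690 ≈ 0.3493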